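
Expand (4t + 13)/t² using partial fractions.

(4t + 13) = At + B. At t = 0: B = 4·0 + 13 = 13. Coeff of t: A = 4
Result: 4/t + 13/t²


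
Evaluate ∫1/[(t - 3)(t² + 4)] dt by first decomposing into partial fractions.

Cover-up at t=3: A = 1/(3²+4) = 1/13. Coeff matching: B = -1/13, C = -3/13. Decomposition: (1/13)/(t - 3) - ((1/13)t + 3/13)/(t² + 4). Integrate: linear → ln, quadratic → (1/2)ln + arctan: (1/13) ln|(t - 3)| - (1/26) ln(t² + 4) - (3/26) arctan(t/2) + C


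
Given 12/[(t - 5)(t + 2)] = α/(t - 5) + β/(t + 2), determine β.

Cover-up at t = -2: β = 12/(-2 - 5) = -12/7


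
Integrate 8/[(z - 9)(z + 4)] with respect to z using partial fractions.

Decompose: 8/[(z - 9)(z + 4)] = (8/13)/(z - 9) - (8/13)/(z + 4). Integrate each term: (8/13) ln|(z - 9)| - (8/13) ln|(z + 4)| + C


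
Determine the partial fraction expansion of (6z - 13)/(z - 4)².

(6z - 13) = A(z - 4) + B. At z = 4: B = 6·4 - 13 = 11. Coeff of z: A = 6
Result: 6/(z - 4) + 11/(z - 4)²


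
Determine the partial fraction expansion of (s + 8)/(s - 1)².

(s + 8) = A(s - 1) + B. At s = 1: B = 1·1 + 8 = 9. Coeff of s: A = 1
Result: 1/(s - 1) + 9/(s - 1)²


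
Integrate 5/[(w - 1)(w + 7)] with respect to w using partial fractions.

Decompose: 5/[(w - 1)(w + 7)] = (5/8)/(w - 1) - (5/8)/(w + 7). Integrate each term: (5/8) ln|(w - 1)| - (5/8) ln|(w + 7)| + C


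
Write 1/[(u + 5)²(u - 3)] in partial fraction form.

Cover-up at u=3: R = 1/(3 + 5)² = 1/64. Cover-up at u=-5: Q = 1/(-5 - 3) = -1/8. Comparing u² coeff: P = -R = -1/64
Result: (-1/64)/(u + 5) - (1/8)/(u + 5)² + (1/64)/(u - 3)


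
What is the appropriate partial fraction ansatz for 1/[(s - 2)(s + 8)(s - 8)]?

Three distinct linear factors: α/(s - 2) + β/(s + 8) + γ/(s - 8)


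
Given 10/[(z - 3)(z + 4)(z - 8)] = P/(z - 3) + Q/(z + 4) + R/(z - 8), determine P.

Cover-up at z = 3: P = 10/[(3 + 4)(3 - 8)] = 10/[(7)(-5)] = -10/35 = -2/7


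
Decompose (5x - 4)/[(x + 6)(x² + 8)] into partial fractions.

At x=-6: A = (5·(-6) - 4)/((-6)² + 8) = -17/22. B = -A = 17/22, C = 5 - (-6)·A = 4/11
Result: (-17/22)/(x + 6) + ((17/22)x + 4/11)/(x² + 8)


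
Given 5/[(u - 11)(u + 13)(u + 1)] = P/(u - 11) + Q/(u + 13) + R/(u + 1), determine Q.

Cover-up at u = -13: Q = 5/[(-13 - 11)(-13 + 1)] = 5/[(-24)(-12)] = 5/288


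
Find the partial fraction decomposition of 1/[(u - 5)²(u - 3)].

Cover-up at u=3: R = 1/(3 - 5)² = 1/4. Cover-up at u=5: Q = 1/(5 - 3) = 1/2. Comparing u² coeff: P = -R = -1/4
Result: (-1/4)/(u - 5) + (1/2)/(u - 5)² + (1/4)/(u - 3)


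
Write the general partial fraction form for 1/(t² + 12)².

Repeated quadratic factor: (αt + β)/(t² + 12) + (γt + δ)/(t² + 12)²


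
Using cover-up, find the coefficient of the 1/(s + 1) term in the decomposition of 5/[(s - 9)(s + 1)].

Cover (s + 1), set s=-1: 5/((s - 9) at s=-1) = 5/(-10) = -1/2


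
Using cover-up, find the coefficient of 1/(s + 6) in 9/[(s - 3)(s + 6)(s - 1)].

Cover (s + 6), set s=-6: 9/[(-6 - 3)(-6 - 1)] = 1/7


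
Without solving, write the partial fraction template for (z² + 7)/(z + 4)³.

Repeated linear factor (power 3): α/(z + 4) + β/(z + 4)² + γ/(z + 4)³


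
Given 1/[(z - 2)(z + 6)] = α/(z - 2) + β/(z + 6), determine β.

Cover-up at z = -6: β = 1/(-6 - 2) = -1/8


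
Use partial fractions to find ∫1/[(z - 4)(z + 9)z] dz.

Cover-up: P = 1/52, Q = 1/117, R = -1/36. Decomposition: (1/52)/(z - 4) + (1/117)/(z + 9) - (1/36)/z. Integrate each term: (1/52) ln|(z - 4)| + (1/117) ln|(z + 9)| - (1/36) ln|z| + C


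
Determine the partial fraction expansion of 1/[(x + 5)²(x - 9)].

Cover-up at x=9: C = 1/(9 + 5)² = 1/196. Cover-up at x=-5: B = 1/(-5 - 9) = -1/14. Comparing x² coeff: A = -C = -1/196
Result: (-1/196)/(x + 5) - (1/14)/(x + 5)² + (1/196)/(x - 9)


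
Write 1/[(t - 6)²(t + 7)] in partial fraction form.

Cover-up at t=-7: R = 1/(-7 - 6)² = 1/169. Cover-up at t=6: Q = 1/(6 + 7) = 1/13. Comparing t² coeff: P = -R = -1/169
Result: (-1/169)/(t - 6) + (1/13)/(t - 6)² + (1/169)/(t + 7)


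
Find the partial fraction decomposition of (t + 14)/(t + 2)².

(t + 14) = P(t + 2) + Q. At t = -2: Q = 1·(-2) + 14 = 12. Coeff of t: P = 1
Result: 1/(t + 2) + 12/(t + 2)²


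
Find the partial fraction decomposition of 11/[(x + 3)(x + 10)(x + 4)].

Using cover-up method: P = 11/7, Q = 11/42, R = -11/6
Result: (11/7)/(x + 3) + (11/42)/(x + 10) - (11/6)/(x + 4)


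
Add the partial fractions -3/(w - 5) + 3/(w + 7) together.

Common denominator (w - 5)(w + 7). Numerator: -3(w + 7) + 3(w - 5) = (-3w - 21) + (3w - 15) = -36
Result: (-36)/[(w - 5)(w + 7)]


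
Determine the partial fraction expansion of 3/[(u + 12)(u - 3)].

3/(u + 12)(u - 3) = α/(u + 12) + β/(u - 3). α = 3/(-12 - 3) = -1/5, β = 3/(3 + 12) = 1/5
Result: (-1/5)/(u + 12) + (1/5)/(u - 3)


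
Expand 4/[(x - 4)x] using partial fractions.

4/(x - 4)x = P/(x - 4) + Q/x. P = 4/(4 - 0) = 1, Q = 4/(0 - 4) = -1
Result: 1/(x - 4) - 1/x


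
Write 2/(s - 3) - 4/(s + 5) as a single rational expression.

Common denominator (s - 3)(s + 5). Numerator: 2(s + 5) - 4(s - 3) = (2s + 10) - (4s - 12) = -2s + 22
Result: (-2s + 22)/[(s - 3)(s + 5)]


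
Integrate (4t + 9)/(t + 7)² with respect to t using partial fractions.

Decompose: A = 4, B = 4·(-7) + 9 = -19, so (4t + 9)/(t + 7)² = 4/(t + 7) - 19/(t + 7)². Integrate: ∫ A/(t + 7) dt = 4 ln|(t + 7)|; ∫ B/(t + 7)² dt = 19/(t + 7). Sum: 4 ln|(t + 7)| + 19/(t + 7) + C


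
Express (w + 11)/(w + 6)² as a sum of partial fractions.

(w + 11) = α(w + 6) + β. At w = -6: β = 1·(-6) + 11 = 5. Coeff of w: α = 1
Result: 1/(w + 6) + 5/(w + 6)²


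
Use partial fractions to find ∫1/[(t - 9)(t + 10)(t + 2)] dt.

Cover-up: A = 1/209, B = 1/152, C = -1/88. Decomposition: (1/209)/(t - 9) + (1/152)/(t + 10) - (1/88)/(t + 2). Integrate each term: (1/209) ln|(t - 9)| + (1/152) ln|(t + 10)| - (1/88) ln|(t + 2)| + C


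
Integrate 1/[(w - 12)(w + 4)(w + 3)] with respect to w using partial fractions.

Cover-up: α = 1/240, β = 1/16, γ = -1/15. Decomposition: (1/240)/(w - 12) + (1/16)/(w + 4) - (1/15)/(w + 3). Integrate each term: (1/240) ln|(w - 12)| + (1/16) ln|(w + 4)| - (1/15) ln|(w + 3)| + C


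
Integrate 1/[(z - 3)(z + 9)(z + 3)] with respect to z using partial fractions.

Cover-up: α = 1/72, β = 1/72, γ = -1/36. Decomposition: (1/72)/(z - 3) + (1/72)/(z + 9) - (1/36)/(z + 3). Integrate each term: (1/72) ln|(z - 3)| + (1/72) ln|(z + 9)| - (1/36) ln|(z + 3)| + C


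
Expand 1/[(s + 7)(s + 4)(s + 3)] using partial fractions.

Using cover-up method: A = 1/12, B = -1/3, C = 1/4
Result: (1/12)/(s + 7) - (1/3)/(s + 4) + (1/4)/(s + 3)


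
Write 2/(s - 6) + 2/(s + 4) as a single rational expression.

Common denominator (s - 6)(s + 4). Numerator: 2(s + 4) + 2(s - 6) = (2s + 8) + (2s - 12) = 4s - 4
Result: (4s - 4)/[(s - 6)(s + 4)]


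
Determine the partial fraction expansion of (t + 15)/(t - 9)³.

(t + 15) = P(t - 9)² + Q(t - 9) + R. At t = 9: R = 1·9 + 15 = 24. Coefficients: P = 0, Q = 1
Result: 1/(t - 9)² + 24/(t - 9)³


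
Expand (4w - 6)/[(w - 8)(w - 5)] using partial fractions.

At w=8: α = (4·8 - 6)/(8 - 5) = 26/3. At w=5: β = (4·5 - 6)/(5 - 8) = -14/3
Result: (26/3)/(w - 8) - (14/3)/(w - 5)


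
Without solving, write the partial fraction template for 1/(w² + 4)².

Repeated quadratic factor: (Pw + Q)/(w² + 4) + (Rw + S)/(w² + 4)²


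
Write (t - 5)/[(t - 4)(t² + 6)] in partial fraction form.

At t=4: P = (1·4 - 5)/(4² + 6) = -1/22. Q = -P = 1/22, R = 1 - 4·P = 13/11
Result: (-1/22)/(t - 4) + ((1/22)t + 13/11)/(t² + 6)


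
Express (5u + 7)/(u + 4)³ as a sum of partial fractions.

(5u + 7) = A(u + 4)² + B(u + 4) + C. At u = -4: C = 5·(-4) + 7 = -13. Coefficients: A = 0, B = 5
Result: 5/(u + 4)² - 13/(u + 4)³


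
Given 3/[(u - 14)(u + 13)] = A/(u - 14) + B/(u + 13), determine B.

Cover-up at u = -13: B = 3/(-13 - 14) = -3/27 = -1/9


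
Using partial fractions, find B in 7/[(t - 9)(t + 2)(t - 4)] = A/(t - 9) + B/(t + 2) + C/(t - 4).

Cover-up at t = -2: B = 7/[(-2 - 9)(-2 - 4)] = 7/[(-11)(-6)] = 7/66


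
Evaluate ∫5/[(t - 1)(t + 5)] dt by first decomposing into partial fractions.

Decompose: 5/[(t - 1)(t + 5)] = (5/6)/(t - 1) - (5/6)/(t + 5). Integrate each term: (5/6) ln|(t - 1)| - (5/6) ln|(t + 5)| + C


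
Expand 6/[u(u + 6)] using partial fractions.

6/u(u + 6) = P/u + Q/(u + 6). P = 6/(0 + 6) = 1, Q = 6/(-6 - 0) = -1
Result: 1/u - 1/(u + 6)


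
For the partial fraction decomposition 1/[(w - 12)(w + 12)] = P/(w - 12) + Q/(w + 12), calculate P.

Cover-up at w = 12: P = 1/(12 + 12) = 1/24


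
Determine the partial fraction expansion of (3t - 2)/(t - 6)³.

(3t - 2) = α(t - 6)² + β(t - 6) + γ. At t = 6: γ = 3·6 - 2 = 16. Coefficients: α = 0, β = 3
Result: 3/(t - 6)² + 16/(t - 6)³


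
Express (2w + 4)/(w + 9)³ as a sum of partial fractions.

(2w + 4) = A(w + 9)² + B(w + 9) + C. At w = -9: C = 2·(-9) + 4 = -14. Coefficients: A = 0, B = 2
Result: 2/(w + 9)² - 14/(w + 9)³


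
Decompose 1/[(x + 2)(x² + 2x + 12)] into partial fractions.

Cover-up at x = -2: α = 1/((-2)² + 2·(-2) + 12) = 1/12. Then β = -α = -1/12, γ = -α·(2 - 2) = 0
Result: (1/12)/(x + 2) - ((1/12)x)/(x² + 2x + 12)


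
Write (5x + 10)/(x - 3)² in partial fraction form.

(5x + 10) = α(x - 3) + β. At x = 3: β = 5·3 + 10 = 25. Coeff of x: α = 5
Result: 5/(x - 3) + 25/(x - 3)²


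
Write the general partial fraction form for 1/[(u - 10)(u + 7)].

Distinct linear factors: A/(u - 10) + B/(u + 7)


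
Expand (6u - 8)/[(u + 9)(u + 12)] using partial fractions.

At u=-9: α = (6·(-9) - 8)/(-9 + 12) = -62/3. At u=-12: β = (6·(-12) - 8)/(-12 + 9) = 80/3
Result: (-62/3)/(u + 9) + (80/3)/(u + 12)


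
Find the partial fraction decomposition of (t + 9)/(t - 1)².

(t + 9) = A(t - 1) + B. At t = 1: B = 1·1 + 9 = 10. Coeff of t: A = 1
Result: 1/(t - 1) + 10/(t - 1)²


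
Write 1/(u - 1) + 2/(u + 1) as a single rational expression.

Common denominator (u - 1)(u + 1). Numerator: 1(u + 1) + 2(u - 1) = (u + 1) + (2u - 2) = 3u - 1
Result: (3u - 1)/[(u - 1)(u + 1)]


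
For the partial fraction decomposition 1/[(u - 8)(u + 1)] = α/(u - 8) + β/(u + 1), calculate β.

Cover-up at u = -1: β = 1/(-1 - 8) = -1/9


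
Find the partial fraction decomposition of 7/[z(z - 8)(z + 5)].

Using cover-up method: A = -7/40, B = 7/104, C = 7/65
Result: (-7/40)/z + (7/104)/(z - 8) + (7/65)/(z + 5)


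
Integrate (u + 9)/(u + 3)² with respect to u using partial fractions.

Decompose: P = 1, Q = 1·(-3) + 9 = 6, so (u + 9)/(u + 3)² = 1/(u + 3) + 6/(u + 3)². Integrate: ∫ P/(u + 3) du = ln|(u + 3)|; ∫ Q/(u + 3)² du = -6/(u + 3). Sum: ln|(u + 3)| - 6/(u + 3) + C


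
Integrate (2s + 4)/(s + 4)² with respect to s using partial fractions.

Decompose: P = 2, Q = 2·(-4) + 4 = -4, so (2s + 4)/(s + 4)² = 2/(s + 4) - 4/(s + 4)². Integrate: ∫ P/(s + 4) ds = 2 ln|(s + 4)|; ∫ Q/(s + 4)² ds = 4/(s + 4). Sum: 2 ln|(s + 4)| + 4/(s + 4) + C


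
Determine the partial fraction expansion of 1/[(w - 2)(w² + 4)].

Cover-up at w = 2: A = 1/(2² + 4) = 1/8. Then B = -A = -1/8, C = -A·(0 + 2) = -1/4
Result: (1/8)/(w - 2) - ((1/8)w + 1/4)/(w² + 4)


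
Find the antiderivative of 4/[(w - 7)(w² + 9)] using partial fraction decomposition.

Cover-up at w=7: α = 4/(7²+9) = 2/29. Coeff matching: β = -2/29, γ = -14/29. Decomposition: (2/29)/(w - 7) - ((2/29)w + 14/29)/(w² + 9). Integrate: linear → ln, quadratic → (1/2)ln + arctan: (2/29) ln|(w - 7)| - (1/29) ln(w² + 9) - (14/87) arctan(w/3) + C


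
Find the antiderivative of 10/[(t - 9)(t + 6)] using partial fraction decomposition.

Decompose: 10/[(t - 9)(t + 6)] = (2/3)/(t - 9) - (2/3)/(t + 6). Integrate each term: (2/3) ln|(t - 9)| - (2/3) ln|(t + 6)| + C


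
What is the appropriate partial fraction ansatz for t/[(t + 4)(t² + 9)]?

Linear + irreducible quadratic: A/(t + 4) + (Bt + C)/(t² + 9)


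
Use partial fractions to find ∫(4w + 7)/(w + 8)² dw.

Decompose: P = 4, Q = 4·(-8) + 7 = -25, so (4w + 7)/(w + 8)² = 4/(w + 8) - 25/(w + 8)². Integrate: ∫ P/(w + 8) dw = 4 ln|(w + 8)|; ∫ Q/(w + 8)² dw = 25/(w + 8). Sum: 4 ln|(w + 8)| + 25/(w + 8) + C


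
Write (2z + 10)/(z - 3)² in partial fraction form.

(2z + 10) = A(z - 3) + B. At z = 3: B = 2·3 + 10 = 16. Coeff of z: A = 2
Result: 2/(z - 3) + 16/(z - 3)²


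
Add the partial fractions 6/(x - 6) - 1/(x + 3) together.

Common denominator (x - 6)(x + 3). Numerator: 6(x + 3) - 1(x - 6) = (6x + 18) - (x - 6) = 5x + 24
Result: (5x + 24)/[(x - 6)(x + 3)]


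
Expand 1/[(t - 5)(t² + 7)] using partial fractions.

Cover-up at t = 5: P = 1/(5² + 7) = 1/32. Then Q = -P = -1/32, R = -P·(0 + 5) = -5/32
Result: (1/32)/(t - 5) - ((1/32)t + 5/32)/(t² + 7)


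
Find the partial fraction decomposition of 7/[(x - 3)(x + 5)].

7/(x - 3)(x + 5) = α/(x - 3) + β/(x + 5). α = 7/(3 + 5) = 7/8, β = 7/(-5 - 3) = -7/8
Result: (7/8)/(x - 3) - (7/8)/(x + 5)


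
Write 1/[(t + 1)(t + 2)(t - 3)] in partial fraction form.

Using cover-up method: P = -1/4, Q = 1/5, R = 1/20
Result: (-1/4)/(t + 1) + (1/5)/(t + 2) + (1/20)/(t - 3)


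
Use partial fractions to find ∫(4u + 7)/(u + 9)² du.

Decompose: P = 4, Q = 4·(-9) + 7 = -29, so (4u + 7)/(u + 9)² = 4/(u + 9) - 29/(u + 9)². Integrate: ∫ P/(u + 9) du = 4 ln|(u + 9)|; ∫ Q/(u + 9)² du = 29/(u + 9). Sum: 4 ln|(u + 9)| + 29/(u + 9) + C


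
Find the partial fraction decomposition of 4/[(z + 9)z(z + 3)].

Using cover-up method: P = 2/27, Q = 4/27, R = -2/9
Result: (2/27)/(z + 9) + (4/27)/z - (2/9)/(z + 3)


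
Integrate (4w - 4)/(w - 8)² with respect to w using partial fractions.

Decompose: A = 4, B = 4·8 - 4 = 28, so (4w - 4)/(w - 8)² = 4/(w - 8) + 28/(w - 8)². Integrate: ∫ A/(w - 8) dw = 4 ln|(w - 8)|; ∫ B/(w - 8)² dw = -28/(w - 8). Sum: 4 ln|(w - 8)| - 28/(w - 8) + C


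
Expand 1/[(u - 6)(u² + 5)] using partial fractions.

Cover-up at u = 6: A = 1/(6² + 5) = 1/41. Then B = -A = -1/41, C = -A·(0 + 6) = -6/41
Result: (1/41)/(u - 6) - ((1/41)u + 6/41)/(u² + 5)


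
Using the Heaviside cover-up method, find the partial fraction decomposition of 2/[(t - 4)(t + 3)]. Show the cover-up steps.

Cover (t - 4): set t=4, get A = 2/(4 + 3) = 2/7. Cover (t + 3): set t=-3, get B = 2/(-3 - 4) = -2/7.
Result: (2/7)/(t - 4) - (2/7)/(t + 3)


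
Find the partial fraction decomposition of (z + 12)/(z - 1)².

(z + 12) = α(z - 1) + β. At z = 1: β = 1·1 + 12 = 13. Coeff of z: α = 1
Result: 1/(z - 1) + 13/(z - 1)²


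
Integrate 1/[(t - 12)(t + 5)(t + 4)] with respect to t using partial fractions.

Cover-up: α = 1/272, β = 1/17, γ = -1/16. Decomposition: (1/272)/(t - 12) + (1/17)/(t + 5) - (1/16)/(t + 4). Integrate each term: (1/272) ln|(t - 12)| + (1/17) ln|(t + 5)| - (1/16) ln|(t + 4)| + C


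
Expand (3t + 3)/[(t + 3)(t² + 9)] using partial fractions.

At t=-3: P = (3·(-3) + 3)/((-3)² + 9) = -1/3. Q = -P = 1/3, R = 3 - (-3)·P = 2
Result: (-1/3)/(t + 3) + ((1/3)t + 2)/(t² + 9)


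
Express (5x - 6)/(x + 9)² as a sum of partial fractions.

(5x - 6) = α(x + 9) + β. At x = -9: β = 5·(-9) - 6 = -51. Coeff of x: α = 5
Result: 5/(x + 9) - 51/(x + 9)²


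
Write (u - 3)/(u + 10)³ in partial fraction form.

(u - 3) = α(u + 10)² + β(u + 10) + γ. At u = -10: γ = 1·(-10) - 3 = -13. Coefficients: α = 0, β = 1
Result: 1/(u + 10)² - 13/(u + 10)³


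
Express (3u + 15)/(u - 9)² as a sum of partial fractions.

(3u + 15) = α(u - 9) + β. At u = 9: β = 3·9 + 15 = 42. Coeff of u: α = 3
Result: 3/(u - 9) + 42/(u - 9)²


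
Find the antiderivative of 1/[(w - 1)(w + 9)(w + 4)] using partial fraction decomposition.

Cover-up: P = 1/50, Q = 1/50, R = -1/25. Decomposition: (1/50)/(w - 1) + (1/50)/(w + 9) - (1/25)/(w + 4). Integrate each term: (1/50) ln|(w - 1)| + (1/50) ln|(w + 9)| - (1/25) ln|(w + 4)| + C


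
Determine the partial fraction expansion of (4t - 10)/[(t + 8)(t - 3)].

At t=-8: P = (4·(-8) - 10)/(-8 - 3) = 42/11. At t=3: Q = (4·3 - 10)/(3 + 8) = 2/11
Result: (42/11)/(t + 8) + (2/11)/(t - 3)


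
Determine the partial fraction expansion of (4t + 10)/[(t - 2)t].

At t=2: A = (4·2 + 10)/(2 - 0) = 9. At t=0: B = (4·0 + 10)/(0 - 2) = -5
Result: 9/(t - 2) - 5/t


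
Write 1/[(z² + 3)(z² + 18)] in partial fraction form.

Coefficient matching gives A = C = 0, B = 1/(18-3) = 1/15, D = -B = -1/15
Result: (1/15)/(z² + 3) - (1/15)/(z² + 18)


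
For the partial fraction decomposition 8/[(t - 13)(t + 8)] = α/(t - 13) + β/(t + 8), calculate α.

Cover-up at t = 13: α = 8/(13 + 8) = 8/21


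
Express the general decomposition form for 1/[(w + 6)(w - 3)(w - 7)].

Three distinct linear factors: α/(w + 6) + β/(w - 3) + γ/(w - 7)


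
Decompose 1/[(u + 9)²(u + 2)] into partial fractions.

Cover-up at u=-2: R = 1/(-2 + 9)² = 1/49. Cover-up at u=-9: Q = 1/(-9 + 2) = -1/7. Comparing u² coeff: P = -R = -1/49
Result: (-1/49)/(u + 9) - (1/7)/(u + 9)² + (1/49)/(u + 2)


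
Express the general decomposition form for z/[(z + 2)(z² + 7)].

Linear + irreducible quadratic: P/(z + 2) + (Qz + R)/(z² + 7)


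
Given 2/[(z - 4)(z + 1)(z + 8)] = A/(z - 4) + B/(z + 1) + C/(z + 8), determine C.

Cover-up at z = -8: C = 2/[(-8 - 4)(-8 + 1)] = 2/[(-12)(-7)] = 2/84 = 1/42


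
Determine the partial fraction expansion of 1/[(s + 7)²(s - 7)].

Cover-up at s=7: C = 1/(7 + 7)² = 1/196. Cover-up at s=-7: B = 1/(-7 - 7) = -1/14. Comparing s² coeff: A = -C = -1/196
Result: (-1/196)/(s + 7) - (1/14)/(s + 7)² + (1/196)/(s - 7)


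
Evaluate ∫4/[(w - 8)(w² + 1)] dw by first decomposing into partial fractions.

Cover-up at w=8: A = 4/(8²+1) = 4/65. Coeff matching: B = -4/65, C = -32/65. Decomposition: (4/65)/(w - 8) - ((4/65)w + 32/65)/(w² + 1). Integrate: linear → ln, quadratic → (1/2)ln + arctan: (4/65) ln|(w - 8)| - (2/65) ln(w² + 1) - (32/65) arctan(w) + C


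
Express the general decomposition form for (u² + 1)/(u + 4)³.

Repeated linear factor (power 3): α/(u + 4) + β/(u + 4)² + γ/(u + 4)³


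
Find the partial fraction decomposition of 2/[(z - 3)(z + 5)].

2/(z - 3)(z + 5) = α/(z - 3) + β/(z + 5). α = 2/(3 + 5) = 1/4, β = 2/(-5 - 3) = -1/4
Result: (1/4)/(z - 3) - (1/4)/(z + 5)


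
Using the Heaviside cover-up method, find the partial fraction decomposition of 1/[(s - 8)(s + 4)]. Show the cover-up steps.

Cover (s - 8): set s=8, get P = 1/(8 + 4) = 1/12. Cover (s + 4): set s=-4, get Q = 1/(-4 - 8) = -1/12.
Result: (1/12)/(s - 8) - (1/12)/(s + 4)


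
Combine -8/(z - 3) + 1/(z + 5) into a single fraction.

Common denominator (z - 3)(z + 5). Numerator: -8(z + 5) + 1(z - 3) = (-8z - 40) + (z - 3) = -7z - 43
Result: (-7z - 43)/[(z - 3)(z + 5)]


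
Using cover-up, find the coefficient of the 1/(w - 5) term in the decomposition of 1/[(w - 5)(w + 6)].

Cover (w - 5), set w=5: 1/((w + 6) at w=5) = 1/(11) = 1/11


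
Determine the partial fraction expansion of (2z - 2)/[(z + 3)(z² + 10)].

At z=-3: P = (2·(-3) - 2)/((-3)² + 10) = -8/19. Q = -P = 8/19, R = 2 - (-3)·P = 14/19
Result: (-8/19)/(z + 3) + ((8/19)z + 14/19)/(z² + 10)


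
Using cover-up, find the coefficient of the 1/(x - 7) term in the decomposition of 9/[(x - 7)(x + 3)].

Cover (x - 7), set x=7: 9/((x + 3) at x=7) = 9/(10) = 9/10


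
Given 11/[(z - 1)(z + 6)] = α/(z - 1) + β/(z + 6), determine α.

Cover-up at z = 1: α = 11/(1 + 6) = 11/7


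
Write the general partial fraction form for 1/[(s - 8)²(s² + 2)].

Repeated linear + quadratic: P/(s - 8) + Q/(s - 8)² + (Rs + S)/(s² + 2)


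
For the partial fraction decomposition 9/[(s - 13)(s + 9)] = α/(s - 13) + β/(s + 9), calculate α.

Cover-up at s = 13: α = 9/(13 + 9) = 9/22


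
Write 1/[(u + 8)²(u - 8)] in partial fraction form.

Cover-up at u=8: γ = 1/(8 + 8)² = 1/256. Cover-up at u=-8: β = 1/(-8 - 8) = -1/16. Comparing u² coeff: α = -γ = -1/256
Result: (-1/256)/(u + 8) - (1/16)/(u + 8)² + (1/256)/(u - 8)


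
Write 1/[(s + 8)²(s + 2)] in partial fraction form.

Cover-up at s=-2: R = 1/(-2 + 8)² = 1/36. Cover-up at s=-8: Q = 1/(-8 + 2) = -1/6. Comparing s² coeff: P = -R = -1/36
Result: (-1/36)/(s + 8) - (1/6)/(s + 8)² + (1/36)/(s + 2)


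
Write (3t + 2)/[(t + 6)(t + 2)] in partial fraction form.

At t=-6: P = (3·(-6) + 2)/(-6 + 2) = 4. At t=-2: Q = (3·(-2) + 2)/(-2 + 6) = -1
Result: 4/(t + 6) - 1/(t + 2)


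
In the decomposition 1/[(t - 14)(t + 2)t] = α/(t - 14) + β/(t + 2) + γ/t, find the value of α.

Cover-up at t = 14: α = 1/[(14 + 2)(14 - 0)] = 1/[(16)(14)] = 1/224


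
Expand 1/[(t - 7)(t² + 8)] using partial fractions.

Cover-up at t = 7: A = 1/(7² + 8) = 1/57. Then B = -A = -1/57, C = -A·(0 + 7) = -7/57
Result: (1/57)/(t - 7) - ((1/57)t + 7/57)/(t² + 8)


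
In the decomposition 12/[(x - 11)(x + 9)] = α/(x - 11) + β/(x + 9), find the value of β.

Cover-up at x = -9: β = 12/(-9 - 11) = -12/20 = -3/5


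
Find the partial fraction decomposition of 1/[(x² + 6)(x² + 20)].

Coefficient matching gives P = R = 0, Q = 1/(20-6) = 1/14, S = -Q = -1/14
Result: (1/14)/(x² + 6) - (1/14)/(x² + 20)


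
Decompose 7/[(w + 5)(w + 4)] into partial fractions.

7/(w + 5)(w + 4) = P/(w + 5) + Q/(w + 4). P = 7/(-5 + 4) = -7, Q = 7/(-4 + 5) = 7
Result: -7/(w + 5) + 7/(w + 4)


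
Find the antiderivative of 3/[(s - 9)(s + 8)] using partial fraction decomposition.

Decompose: 3/[(s - 9)(s + 8)] = (3/17)/(s - 9) - (3/17)/(s + 8). Integrate each term: (3/17) ln|(s - 9)| - (3/17) ln|(s + 8)| + C


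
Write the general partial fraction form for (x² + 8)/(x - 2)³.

Repeated linear factor (power 3): α/(x - 2) + β/(x - 2)² + γ/(x - 2)³


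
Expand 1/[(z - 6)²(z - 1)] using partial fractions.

Cover-up at z=1: R = 1/(1 - 6)² = 1/25. Cover-up at z=6: Q = 1/(6 - 1) = 1/5. Comparing z² coeff: P = -R = -1/25
Result: (-1/25)/(z - 6) + (1/5)/(z - 6)² + (1/25)/(z - 1)


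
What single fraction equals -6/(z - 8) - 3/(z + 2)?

Common denominator (z - 8)(z + 2). Numerator: -6(z + 2) - 3(z - 8) = (-6z - 12) - (3z - 24) = -9z + 12
Result: (-9z + 12)/[(z - 8)(z + 2)]


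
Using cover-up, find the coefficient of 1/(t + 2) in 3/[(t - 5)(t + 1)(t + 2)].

Cover (t + 2), set t=-2: 3/[(-2 - 5)(-2 + 1)] = 3/7


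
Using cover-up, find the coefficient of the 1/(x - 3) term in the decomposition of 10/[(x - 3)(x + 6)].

Cover (x - 3), set x=3: 10/((x + 6) at x=3) = 10/(9) = 10/9


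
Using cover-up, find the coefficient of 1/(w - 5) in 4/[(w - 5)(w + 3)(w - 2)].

Cover (w - 5), set w=5: 4/[(5 + 3)(5 - 2)] = 1/6


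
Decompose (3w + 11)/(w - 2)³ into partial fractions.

(3w + 11) = A(w - 2)² + B(w - 2) + C. At w = 2: C = 3·2 + 11 = 17. Coefficients: A = 0, B = 3
Result: 3/(w - 2)² + 17/(w - 2)³


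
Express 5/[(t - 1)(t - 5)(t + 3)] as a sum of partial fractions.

Using cover-up method: A = -5/16, B = 5/32, C = 5/32
Result: (-5/16)/(t - 1) + (5/32)/(t - 5) + (5/32)/(t + 3)


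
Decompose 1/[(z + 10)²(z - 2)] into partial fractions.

Cover-up at z=2: γ = 1/(2 + 10)² = 1/144. Cover-up at z=-10: β = 1/(-10 - 2) = -1/12. Comparing z² coeff: α = -γ = -1/144
Result: (-1/144)/(z + 10) - (1/12)/(z + 10)² + (1/144)/(z - 2)


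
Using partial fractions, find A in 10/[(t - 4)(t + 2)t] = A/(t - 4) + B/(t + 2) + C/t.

Cover-up at t = 4: A = 10/[(4 + 2)(4 - 0)] = 10/[(6)(4)] = 10/24 = 5/12


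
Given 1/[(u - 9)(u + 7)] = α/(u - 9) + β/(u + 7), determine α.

Cover-up at u = 9: α = 1/(9 + 7) = 1/16


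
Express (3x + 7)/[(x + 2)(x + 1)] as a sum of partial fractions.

At x=-2: P = (3·(-2) + 7)/(-2 + 1) = -1. At x=-1: Q = (3·(-1) + 7)/(-1 + 2) = 4
Result: -1/(x + 2) + 4/(x + 1)


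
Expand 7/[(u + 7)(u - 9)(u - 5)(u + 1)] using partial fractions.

Using Heaviside cover-up: (-7/1152)/(u + 7) + (7/640)/(u - 9) - (7/288)/(u - 5) + (7/360)/(u + 1)


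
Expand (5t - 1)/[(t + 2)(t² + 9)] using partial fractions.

At t=-2: P = (5·(-2) - 1)/((-2)² + 9) = -11/13. Q = -P = 11/13, R = 5 - (-2)·P = 43/13
Result: (-11/13)/(t + 2) + ((11/13)t + 43/13)/(t² + 9)


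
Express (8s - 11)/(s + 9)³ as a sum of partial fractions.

(8s - 11) = α(s + 9)² + β(s + 9) + γ. At s = -9: γ = 8·(-9) - 11 = -83. Coefficients: α = 0, β = 8
Result: 8/(s + 9)² - 83/(s + 9)³


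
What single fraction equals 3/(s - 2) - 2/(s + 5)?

Common denominator (s - 2)(s + 5). Numerator: 3(s + 5) - 2(s - 2) = (3s + 15) - (2s - 4) = s + 19
Result: (s + 19)/[(s - 2)(s + 5)]


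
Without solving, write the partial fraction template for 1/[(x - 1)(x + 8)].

Distinct linear factors: P/(x - 1) + Q/(x + 8)


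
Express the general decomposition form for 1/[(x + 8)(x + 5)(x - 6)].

Three distinct linear factors: P/(x + 8) + Q/(x + 5) + R/(x - 6)


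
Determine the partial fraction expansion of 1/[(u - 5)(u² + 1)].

Cover-up at u = 5: α = 1/(5² + 1) = 1/26. Then β = -α = -1/26, γ = -α·(0 + 5) = -5/26
Result: (1/26)/(u - 5) - ((1/26)u + 5/26)/(u² + 1)


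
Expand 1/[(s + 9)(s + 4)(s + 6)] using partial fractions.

Using cover-up method: α = 1/15, β = 1/10, γ = -1/6
Result: (1/15)/(s + 9) + (1/10)/(s + 4) - (1/6)/(s + 6)


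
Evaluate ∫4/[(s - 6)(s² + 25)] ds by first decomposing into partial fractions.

Cover-up at s=6: P = 4/(6²+25) = 4/61. Coeff matching: Q = -4/61, R = -24/61. Decomposition: (4/61)/(s - 6) - ((4/61)s + 24/61)/(s² + 25). Integrate: linear → ln, quadratic → (1/2)ln + arctan: (4/61) ln|(s - 6)| - (2/61) ln(s² + 25) - (24/305) arctan(s/5) + C


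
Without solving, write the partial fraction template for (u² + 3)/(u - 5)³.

Repeated linear factor (power 3): A/(u - 5) + B/(u - 5)² + C/(u - 5)³


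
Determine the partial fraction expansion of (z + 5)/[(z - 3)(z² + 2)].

At z=3: P = (1·3 + 5)/(3² + 2) = 8/11. Q = -P = -8/11, R = 1 - 3·P = -13/11
Result: (8/11)/(z - 3) - ((8/11)z + 13/11)/(z² + 2)


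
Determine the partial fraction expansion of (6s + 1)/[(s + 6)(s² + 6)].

At s=-6: A = (6·(-6) + 1)/((-6)² + 6) = -5/6. B = -A = 5/6, C = 6 - (-6)·A = 1
Result: (-5/6)/(s + 6) + ((5/6)s + 1)/(s² + 6)


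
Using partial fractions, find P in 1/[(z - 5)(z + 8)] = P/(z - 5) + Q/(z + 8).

Cover-up at z = 5: P = 1/(5 + 8) = 1/13


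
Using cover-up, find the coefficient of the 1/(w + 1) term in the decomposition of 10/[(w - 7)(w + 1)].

Cover (w + 1), set w=-1: 10/((w - 7) at w=-1) = 10/(-8) = -5/4


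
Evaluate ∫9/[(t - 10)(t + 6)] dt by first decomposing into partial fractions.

Decompose: 9/[(t - 10)(t + 6)] = (9/16)/(t - 10) - (9/16)/(t + 6). Integrate each term: (9/16) ln|(t - 10)| - (9/16) ln|(t + 6)| + C


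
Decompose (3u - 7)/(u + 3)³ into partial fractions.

(3u - 7) = A(u + 3)² + B(u + 3) + C. At u = -3: C = 3·(-3) - 7 = -16. Coefficients: A = 0, B = 3
Result: 3/(u + 3)² - 16/(u + 3)³


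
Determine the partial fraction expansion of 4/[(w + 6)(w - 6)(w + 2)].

Using cover-up method: α = 1/12, β = 1/24, γ = -1/8
Result: (1/12)/(w + 6) + (1/24)/(w - 6) - (1/8)/(w + 2)


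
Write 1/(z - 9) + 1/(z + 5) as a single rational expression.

Common denominator (z - 9)(z + 5). Numerator: 1(z + 5) + 1(z - 9) = (z + 5) + (z - 9) = 2z - 4
Result: (2z - 4)/[(z - 9)(z + 5)]


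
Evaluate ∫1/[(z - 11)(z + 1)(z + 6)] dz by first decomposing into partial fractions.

Cover-up: P = 1/204, Q = -1/60, R = 1/85. Decomposition: (1/204)/(z - 11) - (1/60)/(z + 1) + (1/85)/(z + 6). Integrate each term: (1/204) ln|(z - 11)| - (1/60) ln|(z + 1)| + (1/85) ln|(z + 6)| + C


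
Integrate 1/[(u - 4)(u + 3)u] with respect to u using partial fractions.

Cover-up: A = 1/28, B = 1/21, C = -1/12. Decomposition: (1/28)/(u - 4) + (1/21)/(u + 3) - (1/12)/u. Integrate each term: (1/28) ln|(u - 4)| + (1/21) ln|(u + 3)| - (1/12) ln|u| + C


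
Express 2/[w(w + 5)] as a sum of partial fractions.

2/w(w + 5) = P/w + Q/(w + 5). P = 2/(0 + 5) = 2/5, Q = 2/(-5 - 0) = -2/5
Result: (2/5)/w - (2/5)/(w + 5)


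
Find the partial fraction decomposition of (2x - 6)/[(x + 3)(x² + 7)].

At x=-3: α = (2·(-3) - 6)/((-3)² + 7) = -3/4. β = -α = 3/4, γ = 2 - (-3)·α = -1/4
Result: (-3/4)/(x + 3) + ((3/4)x - 1/4)/(x² + 7)


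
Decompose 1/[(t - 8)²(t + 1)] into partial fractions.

Cover-up at t=-1: γ = 1/(-1 - 8)² = 1/81. Cover-up at t=8: β = 1/(8 + 1) = 1/9. Comparing t² coeff: α = -γ = -1/81
Result: (-1/81)/(t - 8) + (1/9)/(t - 8)² + (1/81)/(t + 1)


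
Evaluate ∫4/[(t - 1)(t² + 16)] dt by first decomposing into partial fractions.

Cover-up at t=1: α = 4/(1²+16) = 4/17. Coeff matching: β = -4/17, γ = -4/17. Decomposition: (4/17)/(t - 1) - ((4/17)t + 4/17)/(t² + 16). Integrate: linear → ln, quadratic → (1/2)ln + arctan: (4/17) ln|(t - 1)| - (2/17) ln(t² + 16) - (1/17) arctan(t/4) + C


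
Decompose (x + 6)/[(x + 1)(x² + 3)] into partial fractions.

At x=-1: P = (1·(-1) + 6)/((-1)² + 3) = 5/4. Q = -P = -5/4, R = 1 - (-1)·P = 9/4
Result: (5/4)/(x + 1) - ((5/4)x - 9/4)/(x² + 3)


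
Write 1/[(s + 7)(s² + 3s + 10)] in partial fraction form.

Cover-up at s = -7: P = 1/((-7)² + 3·(-7) + 10) = 1/38. Then Q = -P = -1/38, R = -P·(3 - 7) = 2/19
Result: (1/38)/(s + 7) - ((1/38)s - 2/19)/(s² + 3s + 10)


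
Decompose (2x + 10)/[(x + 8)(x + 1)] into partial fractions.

At x=-8: A = (2·(-8) + 10)/(-8 + 1) = 6/7. At x=-1: B = (2·(-1) + 10)/(-1 + 8) = 8/7
Result: (6/7)/(x + 8) + (8/7)/(x + 1)


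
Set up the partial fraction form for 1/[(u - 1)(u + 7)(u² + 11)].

Two linear + quadratic: A/(u - 1) + B/(u + 7) + (Cu + D)/(u² + 11)


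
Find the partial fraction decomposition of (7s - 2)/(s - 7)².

(7s - 2) = α(s - 7) + β. At s = 7: β = 7·7 - 2 = 47. Coeff of s: α = 7
Result: 7/(s - 7) + 47/(s - 7)²


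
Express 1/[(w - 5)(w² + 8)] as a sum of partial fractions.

Cover-up at w = 5: α = 1/(5² + 8) = 1/33. Then β = -α = -1/33, γ = -α·(0 + 5) = -5/33
Result: (1/33)/(w - 5) - ((1/33)w + 5/33)/(w² + 8)


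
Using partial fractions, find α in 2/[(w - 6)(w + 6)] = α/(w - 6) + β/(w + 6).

Cover-up at w = 6: α = 2/(6 + 6) = 2/12 = 1/6


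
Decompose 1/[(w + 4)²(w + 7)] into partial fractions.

Cover-up at w=-7: C = 1/(-7 + 4)² = 1/9. Cover-up at w=-4: B = 1/(-4 + 7) = 1/3. Comparing w² coeff: A = -C = -1/9
Result: (-1/9)/(w + 4) + (1/3)/(w + 4)² + (1/9)/(w + 7)


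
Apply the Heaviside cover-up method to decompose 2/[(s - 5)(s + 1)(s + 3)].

Cover (s - 5), s=5: A = 2/[(5 + 1)(5 + 3)] = 1/24. Cover (s + 1), s=-1: B = 2/[(-1 - 5)(-1 + 3)] = -1/6. Cover (s + 3), s=-3: C = 2/[(-3 - 5)(-3 + 1)] = 1/8.
Result: (1/24)/(s - 5) - (1/6)/(s + 1) + (1/8)/(s + 3)


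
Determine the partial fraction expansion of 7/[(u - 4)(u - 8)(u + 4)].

Using cover-up method: P = -7/32, Q = 7/48, R = 7/96
Result: (-7/32)/(u - 4) + (7/48)/(u - 8) + (7/96)/(u + 4)


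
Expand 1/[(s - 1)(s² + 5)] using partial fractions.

Cover-up at s = 1: A = 1/(1² + 5) = 1/6. Then B = -A = -1/6, C = -A·(0 + 1) = -1/6
Result: (1/6)/(s - 1) - ((1/6)s + 1/6)/(s² + 5)


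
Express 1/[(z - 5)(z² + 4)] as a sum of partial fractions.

Cover-up at z = 5: A = 1/(5² + 4) = 1/29. Then B = -A = -1/29, C = -A·(0 + 5) = -5/29
Result: (1/29)/(z - 5) - ((1/29)z + 5/29)/(z² + 4)


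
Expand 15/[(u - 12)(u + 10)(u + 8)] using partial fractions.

Using cover-up method: A = 3/88, B = 15/44, C = -3/8
Result: (3/88)/(u - 12) + (15/44)/(u + 10) - (3/8)/(u + 8)


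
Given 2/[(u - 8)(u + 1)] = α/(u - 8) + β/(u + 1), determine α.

Cover-up at u = 8: α = 2/(8 + 1) = 2/9


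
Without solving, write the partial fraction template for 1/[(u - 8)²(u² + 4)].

Repeated linear + quadratic: P/(u - 8) + Q/(u - 8)² + (Ru + S)/(u² + 4)


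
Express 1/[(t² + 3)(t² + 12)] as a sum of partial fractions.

Coefficient matching gives A = C = 0, B = 1/(12-3) = 1/9, D = -B = -1/9
Result: (1/9)/(t² + 3) - (1/9)/(t² + 12)


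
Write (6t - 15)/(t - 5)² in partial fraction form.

(6t - 15) = A(t - 5) + B. At t = 5: B = 6·5 - 15 = 15. Coeff of t: A = 6
Result: 6/(t - 5) + 15/(t - 5)²


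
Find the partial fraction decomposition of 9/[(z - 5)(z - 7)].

9/(z - 5)(z - 7) = α/(z - 5) + β/(z - 7). α = 9/(5 - 7) = -9/2, β = 9/(7 - 5) = 9/2
Result: (-9/2)/(z - 5) + (9/2)/(z - 7)


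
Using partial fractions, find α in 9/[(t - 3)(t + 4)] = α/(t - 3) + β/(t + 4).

Cover-up at t = 3: α = 9/(3 + 4) = 9/7


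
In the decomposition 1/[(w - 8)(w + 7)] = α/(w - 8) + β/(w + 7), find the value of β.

Cover-up at w = -7: β = 1/(-7 - 8) = -1/15


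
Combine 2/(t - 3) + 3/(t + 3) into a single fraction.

Common denominator (t - 3)(t + 3). Numerator: 2(t + 3) + 3(t - 3) = (2t + 6) + (3t - 9) = 5t - 3
Result: (5t - 3)/[(t - 3)(t + 3)]


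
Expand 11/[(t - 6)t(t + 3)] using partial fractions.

Using cover-up method: A = 11/54, B = -11/18, C = 11/27
Result: (11/54)/(t - 6) - (11/18)/t + (11/27)/(t + 3)


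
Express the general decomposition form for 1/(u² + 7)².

Repeated quadratic factor: (αu + β)/(u² + 7) + (γu + δ)/(u² + 7)²


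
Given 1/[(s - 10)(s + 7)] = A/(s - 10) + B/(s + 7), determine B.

Cover-up at s = -7: B = 1/(-7 - 10) = -1/17


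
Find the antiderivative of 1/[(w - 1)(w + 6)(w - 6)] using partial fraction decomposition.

Cover-up: P = -1/35, Q = 1/84, R = 1/60. Decomposition: (-1/35)/(w - 1) + (1/84)/(w + 6) + (1/60)/(w - 6). Integrate each term: (-1/35) ln|(w - 1)| + (1/84) ln|(w + 6)| + (1/60) ln|(w - 6)| + C


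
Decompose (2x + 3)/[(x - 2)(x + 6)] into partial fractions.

At x=2: α = (2·2 + 3)/(2 + 6) = 7/8. At x=-6: β = (2·(-6) + 3)/(-6 - 2) = 9/8
Result: (7/8)/(x - 2) + (9/8)/(x + 6)


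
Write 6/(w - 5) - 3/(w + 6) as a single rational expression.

Common denominator (w - 5)(w + 6). Numerator: 6(w + 6) - 3(w - 5) = (6w + 36) - (3w - 15) = 3w + 51
Result: (3w + 51)/[(w - 5)(w + 6)]


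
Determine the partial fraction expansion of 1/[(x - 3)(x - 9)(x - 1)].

Using cover-up method: P = -1/12, Q = 1/48, R = 1/16
Result: (-1/12)/(x - 3) + (1/48)/(x - 9) + (1/16)/(x - 1)


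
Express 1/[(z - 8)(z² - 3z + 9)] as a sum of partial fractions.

Cover-up at z = 8: A = 1/(8² - 3·8 + 9) = 1/49. Then B = -A = -1/49, C = -A·(-3 + 8) = -5/49
Result: (1/49)/(z - 8) - ((1/49)z + 5/49)/(z² - 3z + 9)


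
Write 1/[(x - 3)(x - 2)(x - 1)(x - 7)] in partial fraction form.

Using Heaviside cover-up: (-1/8)/(x - 3) + (1/5)/(x - 2) - (1/12)/(x - 1) + (1/120)/(x - 7)


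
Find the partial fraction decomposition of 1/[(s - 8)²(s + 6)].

Cover-up at s=-6: R = 1/(-6 - 8)² = 1/196. Cover-up at s=8: Q = 1/(8 + 6) = 1/14. Comparing s² coeff: P = -R = -1/196
Result: (-1/196)/(s - 8) + (1/14)/(s - 8)² + (1/196)/(s + 6)


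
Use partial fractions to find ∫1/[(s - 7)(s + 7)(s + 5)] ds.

Cover-up: A = 1/168, B = 1/28, C = -1/24. Decomposition: (1/168)/(s - 7) + (1/28)/(s + 7) - (1/24)/(s + 5). Integrate each term: (1/168) ln|(s - 7)| + (1/28) ln|(s + 7)| - (1/24) ln|(s + 5)| + C


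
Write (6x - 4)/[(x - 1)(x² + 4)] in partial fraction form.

At x=1: A = (6·1 - 4)/(1² + 4) = 2/5. B = -A = -2/5, C = 6 - 1·A = 28/5
Result: (2/5)/(x - 1) - ((2/5)x - 28/5)/(x² + 4)


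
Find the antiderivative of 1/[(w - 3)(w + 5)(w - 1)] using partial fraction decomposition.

Cover-up: A = 1/16, B = 1/48, C = -1/12. Decomposition: (1/16)/(w - 3) + (1/48)/(w + 5) - (1/12)/(w - 1). Integrate each term: (1/16) ln|(w - 3)| + (1/48) ln|(w + 5)| - (1/12) ln|(w - 1)| + C


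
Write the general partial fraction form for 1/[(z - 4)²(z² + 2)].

Repeated linear + quadratic: A/(z - 4) + B/(z - 4)² + (Cz + D)/(z² + 2)


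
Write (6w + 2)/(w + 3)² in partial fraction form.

(6w + 2) = A(w + 3) + B. At w = -3: B = 6·(-3) + 2 = -16. Coeff of w: A = 6
Result: 6/(w + 3) - 16/(w + 3)²


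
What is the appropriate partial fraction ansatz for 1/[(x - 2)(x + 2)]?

Distinct linear factors: P/(x - 2) + Q/(x + 2)


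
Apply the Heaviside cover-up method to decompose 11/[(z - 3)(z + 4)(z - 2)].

Cover (z - 3), z=3: α = 11/[(3 + 4)(3 - 2)] = 11/7. Cover (z + 4), z=-4: β = 11/[(-4 - 3)(-4 - 2)] = 11/42. Cover (z - 2), z=2: γ = 11/[(2 - 3)(2 + 4)] = -11/6.
Result: (11/7)/(z - 3) + (11/42)/(z + 4) - (11/6)/(z - 2)


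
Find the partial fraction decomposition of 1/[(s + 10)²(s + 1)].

Cover-up at s=-1: γ = 1/(-1 + 10)² = 1/81. Cover-up at s=-10: β = 1/(-10 + 1) = -1/9. Comparing s² coeff: α = -γ = -1/81
Result: (-1/81)/(s + 10) - (1/9)/(s + 10)² + (1/81)/(s + 1)


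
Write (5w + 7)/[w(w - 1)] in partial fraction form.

At w=0: α = (5·0 + 7)/(0 - 1) = -7. At w=1: β = (5·1 + 7)/(1 - 0) = 12
Result: -7/w + 12/(w - 1)


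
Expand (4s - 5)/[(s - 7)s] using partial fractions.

At s=7: P = (4·7 - 5)/(7 - 0) = 23/7. At s=0: Q = (4·0 - 5)/(0 - 7) = 5/7
Result: (23/7)/(s - 7) + (5/7)/s


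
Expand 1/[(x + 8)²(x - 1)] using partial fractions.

Cover-up at x=1: γ = 1/(1 + 8)² = 1/81. Cover-up at x=-8: β = 1/(-8 - 1) = -1/9. Comparing x² coeff: α = -γ = -1/81
Result: (-1/81)/(x + 8) - (1/9)/(x + 8)² + (1/81)/(x - 1)


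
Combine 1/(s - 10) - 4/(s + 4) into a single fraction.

Common denominator (s - 10)(s + 4). Numerator: 1(s + 4) - 4(s - 10) = (s + 4) - (4s - 40) = -3s + 44
Result: (-3s + 44)/[(s - 10)(s + 4)]


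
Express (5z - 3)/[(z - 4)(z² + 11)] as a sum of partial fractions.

At z=4: α = (5·4 - 3)/(4² + 11) = 17/27. β = -α = -17/27, γ = 5 - 4·α = 67/27
Result: (17/27)/(z - 4) - ((17/27)z - 67/27)/(z² + 11)


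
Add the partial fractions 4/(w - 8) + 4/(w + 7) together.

Common denominator (w - 8)(w + 7). Numerator: 4(w + 7) + 4(w - 8) = (4w + 28) + (4w - 32) = 8w - 4
Result: (8w - 4)/[(w - 8)(w + 7)]


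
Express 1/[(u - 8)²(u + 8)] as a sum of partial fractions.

Cover-up at u=-8: R = 1/(-8 - 8)² = 1/256. Cover-up at u=8: Q = 1/(8 + 8) = 1/16. Comparing u² coeff: P = -R = -1/256
Result: (-1/256)/(u - 8) + (1/16)/(u - 8)² + (1/256)/(u + 8)


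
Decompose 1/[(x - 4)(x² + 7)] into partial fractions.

Cover-up at x = 4: P = 1/(4² + 7) = 1/23. Then Q = -P = -1/23, R = -P·(0 + 4) = -4/23
Result: (1/23)/(x - 4) - ((1/23)x + 4/23)/(x² + 7)


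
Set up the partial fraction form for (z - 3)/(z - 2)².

Repeated linear factor: α/(z - 2) + β/(z - 2)²


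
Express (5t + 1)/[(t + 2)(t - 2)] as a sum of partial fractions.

At t=-2: α = (5·(-2) + 1)/(-2 - 2) = 9/4. At t=2: β = (5·2 + 1)/(2 + 2) = 11/4
Result: (9/4)/(t + 2) + (11/4)/(t - 2)


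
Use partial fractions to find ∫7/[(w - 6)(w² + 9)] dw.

Cover-up at w=6: P = 7/(6²+9) = 7/45. Coeff matching: Q = -7/45, R = -14/15. Decomposition: (7/45)/(w - 6) - ((7/45)w + 14/15)/(w² + 9). Integrate: linear → ln, quadratic → (1/2)ln + arctan: (7/45) ln|(w - 6)| - (7/90) ln(w² + 9) - (14/45) arctan(w/3) + C


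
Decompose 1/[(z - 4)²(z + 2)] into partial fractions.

Cover-up at z=-2: R = 1/(-2 - 4)² = 1/36. Cover-up at z=4: Q = 1/(4 + 2) = 1/6. Comparing z² coeff: P = -R = -1/36
Result: (-1/36)/(z - 4) + (1/6)/(z - 4)² + (1/36)/(z + 2)


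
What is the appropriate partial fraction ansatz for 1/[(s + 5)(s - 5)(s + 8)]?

Three distinct linear factors: P/(s + 5) + Q/(s - 5) + R/(s + 8)
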